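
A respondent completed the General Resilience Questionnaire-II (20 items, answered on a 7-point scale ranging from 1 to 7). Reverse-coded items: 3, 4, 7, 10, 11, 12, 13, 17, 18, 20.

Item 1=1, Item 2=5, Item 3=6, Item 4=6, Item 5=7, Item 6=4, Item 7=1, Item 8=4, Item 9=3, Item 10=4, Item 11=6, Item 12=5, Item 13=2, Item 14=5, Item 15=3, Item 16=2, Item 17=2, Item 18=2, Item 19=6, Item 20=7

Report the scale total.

79

Reverse-coded items (reverse-coded value = 8 − response):
  item 3: 8 − 6 = 2
  item 4: 8 − 6 = 2
  item 7: 8 − 1 = 7
  item 10: 8 − 4 = 4
  item 11: 8 − 6 = 2
  item 12: 8 − 5 = 3
  item 13: 8 − 2 = 6
  item 17: 8 − 2 = 6
  item 18: 8 − 2 = 6
  item 20: 8 − 7 = 1
Scored responses: 1, 5, 2, 2, 7, 4, 7, 4, 3, 4, 2, 3, 6, 5, 3, 2, 6, 6, 6, 1
Total = 1 + 5 + 2 + 2 + 7 + 4 + 7 + 4 + 3 + 4 + 2 + 3 + 6 + 5 + 3 + 2 + 6 + 6 + 6 + 1 = 79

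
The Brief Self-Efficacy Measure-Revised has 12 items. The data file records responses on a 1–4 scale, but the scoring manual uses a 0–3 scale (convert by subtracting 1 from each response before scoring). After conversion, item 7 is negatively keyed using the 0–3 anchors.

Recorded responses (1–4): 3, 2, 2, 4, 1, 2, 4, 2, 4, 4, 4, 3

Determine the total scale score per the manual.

Convert to 0–3: 2, 1, 1, 3, 0, 1, 3, 1, 3, 3, 3, 2
Reverse-coded (reverse-coded value = 3 − response):
  item 7: 3 − 3 = 0
Scored: 2, 1, 1, 3, 0, 1, 0, 1, 3, 3, 3, 2
Total = 20

20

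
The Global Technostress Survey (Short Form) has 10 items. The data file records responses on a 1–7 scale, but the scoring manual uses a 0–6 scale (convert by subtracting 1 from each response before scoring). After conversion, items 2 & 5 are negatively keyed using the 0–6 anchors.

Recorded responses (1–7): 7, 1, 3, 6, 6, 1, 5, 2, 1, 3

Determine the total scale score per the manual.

Convert to 0–6: 6, 0, 2, 5, 5, 0, 4, 1, 0, 2
Reverse-coded (on a 0–6 scale, reversed = 6 − raw):
  item 2: 6 − 0 = 6
  item 5: 6 − 5 = 1
Scored: 6, 6, 2, 5, 1, 0, 4, 1, 0, 2
Total = 27

27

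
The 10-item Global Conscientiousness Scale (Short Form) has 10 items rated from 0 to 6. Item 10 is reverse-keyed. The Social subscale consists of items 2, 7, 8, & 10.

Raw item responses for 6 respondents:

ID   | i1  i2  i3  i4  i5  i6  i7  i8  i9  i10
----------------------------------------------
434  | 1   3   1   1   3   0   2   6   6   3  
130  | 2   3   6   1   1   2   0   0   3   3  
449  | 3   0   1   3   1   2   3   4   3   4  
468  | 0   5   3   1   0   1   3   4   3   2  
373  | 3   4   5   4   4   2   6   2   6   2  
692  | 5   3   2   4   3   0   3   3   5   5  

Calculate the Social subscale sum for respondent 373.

16

Respondent 373 raw: 3, 4, 5, 4, 4, 2, 6, 2, 6, 2.
Social items: 2, 7, 8, 10.
Reverse-coded (reverse-coded value = 6 − response):
  item 2: 4
  item 7: 6
  item 8: 2
  item 10: 6 − 2 = 4
Sum = 4 + 6 + 2 + 4 = 16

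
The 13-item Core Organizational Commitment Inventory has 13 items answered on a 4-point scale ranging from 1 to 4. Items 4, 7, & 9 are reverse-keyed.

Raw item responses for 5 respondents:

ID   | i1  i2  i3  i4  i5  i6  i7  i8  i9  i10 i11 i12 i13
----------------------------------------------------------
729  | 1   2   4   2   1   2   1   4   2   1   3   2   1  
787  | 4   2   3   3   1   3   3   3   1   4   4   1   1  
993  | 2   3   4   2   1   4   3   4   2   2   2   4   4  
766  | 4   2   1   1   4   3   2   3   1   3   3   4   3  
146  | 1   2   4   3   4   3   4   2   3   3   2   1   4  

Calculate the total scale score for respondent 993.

Respondent 993 raw: 2, 3, 4, 2, 1, 4, 3, 4, 2, 2, 2, 4, 4.
Reverse-coded (on a 1–4 scale, reversed = 5 − raw):
  item 1: 2
  item 2: 3
  item 3: 4
  item 4: 5 − 2 = 3
  item 5: 1
  item 6: 4
  item 7: 5 − 3 = 2
  item 8: 4
  item 9: 5 − 2 = 3
  item 10: 2
  item 11: 2
  item 12: 4
  item 13: 4
Sum = 2 + 3 + 4 + 3 + 1 + 4 + 2 + 4 + 3 + 2 + 2 + 4 + 4 = 38

38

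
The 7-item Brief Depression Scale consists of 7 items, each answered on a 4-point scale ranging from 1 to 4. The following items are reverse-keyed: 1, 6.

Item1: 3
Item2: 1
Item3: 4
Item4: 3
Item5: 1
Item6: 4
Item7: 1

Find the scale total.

13

Reversing items 1 & 6 with 5 − raw:
Total = (5−3) + 1 + 4 + 3 + 1 + (5−4) + 1
      = 2 + 1 + 4 + 3 + 1 + 1 + 1 = 13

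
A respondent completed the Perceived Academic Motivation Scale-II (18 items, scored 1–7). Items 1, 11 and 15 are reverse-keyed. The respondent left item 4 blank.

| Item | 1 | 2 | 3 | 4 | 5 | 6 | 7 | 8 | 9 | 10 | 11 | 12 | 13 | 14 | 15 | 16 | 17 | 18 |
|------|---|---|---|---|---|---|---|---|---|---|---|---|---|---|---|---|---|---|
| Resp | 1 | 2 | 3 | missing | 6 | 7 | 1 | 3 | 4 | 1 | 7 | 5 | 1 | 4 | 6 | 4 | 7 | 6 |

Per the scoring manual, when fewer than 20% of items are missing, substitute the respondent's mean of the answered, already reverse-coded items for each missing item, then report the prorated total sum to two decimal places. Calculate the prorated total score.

67.76

Reverse-coded (on a 1–7 scale, reversed = 8 − raw):
  item 1: 8 − 1 = 7
  item 11: 8 − 7 = 1
  item 15: 8 − 6 = 2
Completed scored items (17 of 18): 7, 2, 3, 6, 7, 1, 3, 4, 1, 1, 5, 1, 4, 2, 4, 7, 6; sum = 64.
Person mean = 64 / 17 ≈ 3.7647
Prorated total = (64 / 17) × 18 = 67.76 (to 2 dp)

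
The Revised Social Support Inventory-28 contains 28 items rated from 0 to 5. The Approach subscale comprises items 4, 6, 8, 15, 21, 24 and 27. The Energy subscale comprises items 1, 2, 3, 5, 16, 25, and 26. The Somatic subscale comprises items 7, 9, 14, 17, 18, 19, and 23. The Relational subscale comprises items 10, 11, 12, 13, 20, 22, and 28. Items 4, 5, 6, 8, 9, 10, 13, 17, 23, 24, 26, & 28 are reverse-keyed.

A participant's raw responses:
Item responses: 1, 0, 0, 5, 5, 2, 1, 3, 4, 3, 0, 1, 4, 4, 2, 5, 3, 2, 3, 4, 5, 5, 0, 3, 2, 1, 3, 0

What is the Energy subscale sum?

12

Energy items: 1, 2, 3, 5, 16, 25, 26.
Of these, items 5 & 26 are reverse-keyed; reversed = (0+5) − raw = 5 − raw.
  item 1: 1
  item 2: 0
  item 3: 0
  item 5: 5 − 5 = 0
  item 16: 5
  item 25: 2
  item 26: 5 − 1 = 4
Sum = 1 + 0 + 0 + 0 + 5 + 2 + 4 = 12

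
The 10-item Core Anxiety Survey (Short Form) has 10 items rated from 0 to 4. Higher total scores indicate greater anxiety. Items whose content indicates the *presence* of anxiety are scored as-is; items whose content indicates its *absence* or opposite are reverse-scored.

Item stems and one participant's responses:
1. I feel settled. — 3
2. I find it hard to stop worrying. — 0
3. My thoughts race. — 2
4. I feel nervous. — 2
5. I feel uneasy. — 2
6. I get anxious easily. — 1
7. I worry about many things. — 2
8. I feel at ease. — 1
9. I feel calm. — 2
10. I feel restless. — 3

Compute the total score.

Items 1, 8, 9 describe the absence/opposite of anxiety → reverse-score.
on a 0–4 scale, reversed = 4 − raw.
  item 1: 4 − 3 = 1
  item 2: 0
  item 3: 2
  item 4: 2
  item 5: 2
  item 6: 1
  item 7: 2
  item 8: 4 − 1 = 3
  item 9: 4 − 2 = 2
  item 10: 3
Total = 1 + 0 + 2 + 2 + 2 + 1 + 2 + 3 + 2 + 3 = 18

18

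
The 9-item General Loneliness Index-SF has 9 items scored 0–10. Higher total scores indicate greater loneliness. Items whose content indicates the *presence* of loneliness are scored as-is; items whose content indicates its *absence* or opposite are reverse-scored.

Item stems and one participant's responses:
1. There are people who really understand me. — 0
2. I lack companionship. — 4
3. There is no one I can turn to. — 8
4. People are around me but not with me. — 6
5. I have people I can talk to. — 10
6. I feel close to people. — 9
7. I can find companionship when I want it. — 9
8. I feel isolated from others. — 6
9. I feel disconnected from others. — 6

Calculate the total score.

42

Items 1, 5, 6, 7 describe the absence/opposite of loneliness → reverse-score.
reverse-coded value = 10 − response.
  item 1: 10 − 0 = 10
  item 2: 4
  item 3: 8
  item 4: 6
  item 5: 10 − 10 = 0
  item 6: 10 − 9 = 1
  item 7: 10 − 9 = 1
  item 8: 6
  item 9: 6
Total = 10 + 4 + 8 + 6 + 0 + 1 + 1 + 6 + 6 = 42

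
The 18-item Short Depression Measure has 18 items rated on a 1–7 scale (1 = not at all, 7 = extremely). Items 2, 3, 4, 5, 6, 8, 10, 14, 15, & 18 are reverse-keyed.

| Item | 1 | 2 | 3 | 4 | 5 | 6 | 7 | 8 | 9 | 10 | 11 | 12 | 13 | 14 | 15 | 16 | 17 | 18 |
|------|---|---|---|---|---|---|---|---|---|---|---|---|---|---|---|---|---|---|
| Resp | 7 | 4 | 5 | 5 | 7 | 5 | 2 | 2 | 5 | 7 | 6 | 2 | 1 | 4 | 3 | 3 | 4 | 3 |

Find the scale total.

65

Reverse-coded items (on a 1–7 scale, reversed = 8 − raw):
  item 2: 8 − 4 = 4
  item 3: 8 − 5 = 3
  item 4: 8 − 5 = 3
  item 5: 8 − 7 = 1
  item 6: 8 − 5 = 3
  item 8: 8 − 2 = 6
  item 10: 8 − 7 = 1
  item 14: 8 − 4 = 4
  item 15: 8 − 3 = 5
  item 18: 8 − 3 = 5
Scored items: 7, 4, 3, 3, 1, 3, 2, 6, 5, 1, 6, 2, 1, 4, 5, 3, 4, 5
Total = 7 + 4 + 3 + 3 + 1 + 3 + 2 + 6 + 5 + 1 + 6 + 2 + 1 + 4 + 5 + 3 + 4 + 5 = 65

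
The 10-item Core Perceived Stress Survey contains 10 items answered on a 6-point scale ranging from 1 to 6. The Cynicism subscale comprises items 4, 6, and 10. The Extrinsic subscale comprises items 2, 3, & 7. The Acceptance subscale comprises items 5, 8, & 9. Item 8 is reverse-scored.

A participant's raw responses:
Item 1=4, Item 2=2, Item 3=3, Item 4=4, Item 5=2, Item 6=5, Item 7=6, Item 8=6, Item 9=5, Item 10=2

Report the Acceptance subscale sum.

8

Acceptance items: 5, 8, 9.
Of these, item 8 is reverse-scored; reverse-coded value = 7 − response.
  item 5: 2
  item 8: 7 − 6 = 1
  item 9: 5
Sum = 2 + 1 + 5 = 8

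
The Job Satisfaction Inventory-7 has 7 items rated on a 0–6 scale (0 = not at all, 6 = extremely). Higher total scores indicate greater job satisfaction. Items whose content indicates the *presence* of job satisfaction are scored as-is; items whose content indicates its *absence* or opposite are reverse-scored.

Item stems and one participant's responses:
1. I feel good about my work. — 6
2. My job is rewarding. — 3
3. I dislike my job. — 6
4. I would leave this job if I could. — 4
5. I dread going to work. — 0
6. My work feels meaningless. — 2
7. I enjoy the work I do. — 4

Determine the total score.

25

Items 3, 4, 5, 6 describe the absence/opposite of job satisfaction → reverse-score.
on a 0–6 scale, reversed = 6 − raw.
  item 1: 6
  item 2: 3
  item 3: 6 − 6 = 0
  item 4: 6 − 4 = 2
  item 5: 6 − 0 = 6
  item 6: 6 − 2 = 4
  item 7: 4
Total = 6 + 3 + 0 + 2 + 6 + 4 + 4 = 25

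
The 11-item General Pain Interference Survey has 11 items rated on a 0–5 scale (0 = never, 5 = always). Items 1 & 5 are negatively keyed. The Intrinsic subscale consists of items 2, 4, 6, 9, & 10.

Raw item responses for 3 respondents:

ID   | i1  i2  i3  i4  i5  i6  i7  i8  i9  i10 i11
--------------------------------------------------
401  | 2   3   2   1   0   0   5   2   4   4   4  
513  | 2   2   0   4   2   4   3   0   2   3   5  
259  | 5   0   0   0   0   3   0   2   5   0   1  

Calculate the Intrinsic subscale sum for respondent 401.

Respondent 401 raw: 2, 3, 2, 1, 0, 0, 5, 2, 4, 4, 4.
Intrinsic items: 2, 4, 6, 9, 10.
Reverse-coded (reversed = (0+5) − raw = 5 − raw):
  item 2: 3
  item 4: 1
  item 6: 0
  item 9: 4
  item 10: 4
Sum = 3 + 1 + 0 + 4 + 4 = 12

12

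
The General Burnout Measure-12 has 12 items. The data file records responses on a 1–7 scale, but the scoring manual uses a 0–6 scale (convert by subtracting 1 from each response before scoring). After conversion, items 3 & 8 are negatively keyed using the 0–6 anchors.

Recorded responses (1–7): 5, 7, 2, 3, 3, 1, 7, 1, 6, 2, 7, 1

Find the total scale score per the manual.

Convert to 0–6: 4, 6, 1, 2, 2, 0, 6, 0, 5, 1, 6, 0
Reverse-coded (on a 0–6 scale, reversed = 6 − raw):
  item 3: 6 − 1 = 5
  item 8: 6 − 0 = 6
Scored: 4, 6, 5, 2, 2, 0, 6, 6, 5, 1, 6, 0
Total = 43

43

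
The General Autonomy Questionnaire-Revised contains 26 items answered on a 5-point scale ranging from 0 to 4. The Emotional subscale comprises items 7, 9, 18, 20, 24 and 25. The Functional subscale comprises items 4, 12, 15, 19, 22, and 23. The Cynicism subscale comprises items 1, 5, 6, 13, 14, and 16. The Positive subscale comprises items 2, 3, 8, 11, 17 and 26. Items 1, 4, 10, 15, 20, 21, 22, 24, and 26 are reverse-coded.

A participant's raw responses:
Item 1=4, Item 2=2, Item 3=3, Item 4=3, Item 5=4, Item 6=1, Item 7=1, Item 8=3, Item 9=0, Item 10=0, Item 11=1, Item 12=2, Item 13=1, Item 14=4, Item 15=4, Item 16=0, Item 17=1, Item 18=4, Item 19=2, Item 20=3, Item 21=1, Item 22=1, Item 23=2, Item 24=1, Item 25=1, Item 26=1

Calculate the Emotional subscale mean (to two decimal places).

Emotional items: 7, 9, 18, 20, 24, 25.
Of these, items 20 and 24 are reverse-coded; reversed = (0+4) − raw = 4 − raw.
  item 7: 1
  item 9: 0
  item 18: 4
  item 20: 4 − 3 = 1
  item 24: 4 − 1 = 3
  item 25: 1
Sum = 1 + 0 + 4 + 1 + 3 + 1 = 10
Mean = 10 / 6 = 1.67

1.67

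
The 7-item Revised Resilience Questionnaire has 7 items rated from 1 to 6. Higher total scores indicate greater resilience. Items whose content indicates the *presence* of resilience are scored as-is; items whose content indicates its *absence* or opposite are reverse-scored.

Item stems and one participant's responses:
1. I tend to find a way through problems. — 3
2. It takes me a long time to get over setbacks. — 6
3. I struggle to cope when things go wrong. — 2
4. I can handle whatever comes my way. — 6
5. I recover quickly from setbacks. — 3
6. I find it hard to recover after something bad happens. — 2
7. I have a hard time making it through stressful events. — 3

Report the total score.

27

Items 2, 3, 6, 7 describe the absence/opposite of resilience → reverse-score.
reverse-coded value = 7 − response.
  item 1: 3
  item 2: 7 − 6 = 1
  item 3: 7 − 2 = 5
  item 4: 6
  item 5: 3
  item 6: 7 − 2 = 5
  item 7: 7 − 3 = 4
Total = 3 + 1 + 5 + 6 + 3 + 5 + 4 = 27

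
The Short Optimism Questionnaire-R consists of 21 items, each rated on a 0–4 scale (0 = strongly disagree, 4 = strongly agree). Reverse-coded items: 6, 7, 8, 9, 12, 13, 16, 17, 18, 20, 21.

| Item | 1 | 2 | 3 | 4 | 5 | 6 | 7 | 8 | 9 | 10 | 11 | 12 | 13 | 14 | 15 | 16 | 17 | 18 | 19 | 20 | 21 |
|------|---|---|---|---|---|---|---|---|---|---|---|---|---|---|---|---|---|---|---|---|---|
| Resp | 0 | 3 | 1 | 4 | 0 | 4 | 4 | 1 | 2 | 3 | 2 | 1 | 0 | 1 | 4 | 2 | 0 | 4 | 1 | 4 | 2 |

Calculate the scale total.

39

Raw sum = 43. Reverse-coded items: 6, 7, 8, 9, 12, 13, 16, 17, 18, 20, 21; their raw sum = 24.
Each reversal replaces raw with 4 − raw, changing the total by 4 − 2·raw per item.
Total = 43 + 11·4 − 2·24 = 43 + 44 − 48 = 39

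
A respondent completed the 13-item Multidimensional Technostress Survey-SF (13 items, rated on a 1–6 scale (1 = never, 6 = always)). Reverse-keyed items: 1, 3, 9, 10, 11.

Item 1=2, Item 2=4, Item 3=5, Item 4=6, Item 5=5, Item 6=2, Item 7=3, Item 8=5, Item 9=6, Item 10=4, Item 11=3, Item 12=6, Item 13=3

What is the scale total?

49

Reversing items 1, 3, 9, 10, & 11 with 7 − raw:
Total = (7−2) + 4 + (7−5) + 6 + 5 + 2 + 3 + 5 + (7−6) + (7−4) + (7−3) + 6 + 3
      = 5 + 4 + 2 + 6 + 5 + 2 + 3 + 5 + 1 + 3 + 4 + 6 + 3 = 49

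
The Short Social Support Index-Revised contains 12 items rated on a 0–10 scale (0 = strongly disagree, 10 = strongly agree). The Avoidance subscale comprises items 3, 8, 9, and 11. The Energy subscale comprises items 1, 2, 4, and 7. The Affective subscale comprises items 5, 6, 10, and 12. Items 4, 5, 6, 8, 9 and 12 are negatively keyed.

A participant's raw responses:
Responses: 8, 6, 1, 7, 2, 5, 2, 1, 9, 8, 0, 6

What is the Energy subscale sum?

19

Energy items: 1, 2, 4, 7.
Of these, item 4 is negatively keyed; reverse-coded value = 10 − response.
  item 1: 8
  item 2: 6
  item 4: 10 − 7 = 3
  item 7: 2
Sum = 8 + 6 + 3 + 2 = 19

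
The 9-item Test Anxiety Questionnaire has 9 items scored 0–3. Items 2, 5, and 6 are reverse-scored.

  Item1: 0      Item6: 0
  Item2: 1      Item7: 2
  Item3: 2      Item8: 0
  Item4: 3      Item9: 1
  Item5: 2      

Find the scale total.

14

Raw sum = 11. Reverse-scored items: 2, 5, 6; their raw sum = 3.
Each reversal replaces raw with 3 − raw, changing the total by 3 − 2·raw per item.
Total = 11 + 3·3 − 2·3 = 11 + 9 − 6 = 14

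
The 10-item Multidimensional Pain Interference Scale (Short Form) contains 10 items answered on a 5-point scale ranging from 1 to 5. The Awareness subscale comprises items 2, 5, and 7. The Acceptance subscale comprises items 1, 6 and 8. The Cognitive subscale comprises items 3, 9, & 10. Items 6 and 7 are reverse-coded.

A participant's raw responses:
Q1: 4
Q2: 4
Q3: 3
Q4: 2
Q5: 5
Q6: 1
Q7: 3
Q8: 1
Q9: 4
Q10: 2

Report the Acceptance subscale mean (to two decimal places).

Acceptance items: 1, 6, 8.
Of these, item 6 is reverse-coded; reversed = (1+5) − raw = 6 − raw.
  item 1: 4
  item 6: 6 − 1 = 5
  item 8: 1
Sum = 4 + 5 + 1 = 10
Mean = 10 / 3 = 3.33

3.33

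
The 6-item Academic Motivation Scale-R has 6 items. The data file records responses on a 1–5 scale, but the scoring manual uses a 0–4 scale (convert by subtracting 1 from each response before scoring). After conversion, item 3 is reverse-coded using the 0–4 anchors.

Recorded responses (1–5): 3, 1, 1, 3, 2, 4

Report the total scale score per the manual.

Convert to 0–4: 2, 0, 0, 2, 1, 3
Reverse-coded (reverse-coded value = 4 − response):
  item 3: 4 − 0 = 4
Scored: 2, 0, 4, 2, 1, 3
Total = 12

12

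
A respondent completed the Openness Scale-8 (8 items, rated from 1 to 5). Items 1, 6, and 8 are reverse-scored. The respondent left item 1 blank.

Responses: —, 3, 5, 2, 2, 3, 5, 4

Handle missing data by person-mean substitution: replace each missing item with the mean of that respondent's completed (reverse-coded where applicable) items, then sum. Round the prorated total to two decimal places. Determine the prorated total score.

Reverse-coded (reverse-coded value = 6 − response):
  item 6: 6 − 3 = 3
  item 8: 6 − 4 = 2
Completed scored items (7 of 8): 3, 5, 2, 2, 3, 5, 2; sum = 22.
Person mean = 22 / 7 ≈ 3.1429
Prorated total = (22 / 7) × 8 = 25.14 (to 2 dp)

25.14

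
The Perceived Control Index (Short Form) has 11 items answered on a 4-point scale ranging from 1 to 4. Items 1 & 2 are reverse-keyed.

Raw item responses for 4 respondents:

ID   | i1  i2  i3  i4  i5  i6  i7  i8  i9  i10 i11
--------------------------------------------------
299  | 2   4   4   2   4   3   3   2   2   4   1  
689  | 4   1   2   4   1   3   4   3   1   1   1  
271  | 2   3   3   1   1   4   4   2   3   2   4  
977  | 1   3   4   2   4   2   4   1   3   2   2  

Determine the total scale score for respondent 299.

Respondent 299 raw: 2, 4, 4, 2, 4, 3, 3, 2, 2, 4, 1.
Reverse-coded (reversed = (1+4) − raw = 5 − raw):
  item 1: 5 − 2 = 3
  item 2: 5 − 4 = 1
  item 3: 4
  item 4: 2
  item 5: 4
  item 6: 3
  item 7: 3
  item 8: 2
  item 9: 2
  item 10: 4
  item 11: 1
Sum = 3 + 1 + 4 + 2 + 4 + 3 + 3 + 2 + 2 + 4 + 1 = 29

29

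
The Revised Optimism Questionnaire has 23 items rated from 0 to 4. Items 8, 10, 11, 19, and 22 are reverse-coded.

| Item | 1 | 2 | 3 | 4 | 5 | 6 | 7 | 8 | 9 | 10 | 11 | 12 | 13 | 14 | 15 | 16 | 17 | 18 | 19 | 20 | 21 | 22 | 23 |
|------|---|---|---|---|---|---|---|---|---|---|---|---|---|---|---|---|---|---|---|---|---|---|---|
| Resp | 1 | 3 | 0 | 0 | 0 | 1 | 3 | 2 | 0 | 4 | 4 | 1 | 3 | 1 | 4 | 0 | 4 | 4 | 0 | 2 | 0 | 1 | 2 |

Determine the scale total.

Reversing items 8, 10, 11, 19, and 22 with 4 − raw:
Total = 1 + 3 + 0 + 0 + 0 + 1 + 3 + (4−2) + 0 + (4−4) + (4−4) + 1 + 3 + 1 + 4 + 0 + 4 + 4 + (4−0) + 2 + 0 + (4−1) + 2
      = 1 + 3 + 0 + 0 + 0 + 1 + 3 + 2 + 0 + 0 + 0 + 1 + 3 + 1 + 4 + 0 + 4 + 4 + 4 + 2 + 0 + 3 + 2 = 38

38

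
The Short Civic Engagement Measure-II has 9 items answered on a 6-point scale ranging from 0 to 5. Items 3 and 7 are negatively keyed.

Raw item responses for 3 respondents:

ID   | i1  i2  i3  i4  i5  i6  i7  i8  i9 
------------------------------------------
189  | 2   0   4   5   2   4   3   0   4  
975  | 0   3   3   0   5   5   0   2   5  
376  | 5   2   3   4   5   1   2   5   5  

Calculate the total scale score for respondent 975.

27

Respondent 975 raw: 0, 3, 3, 0, 5, 5, 0, 2, 5.
Reverse-coded (reverse-coded value = 5 − response):
  item 1: 0
  item 2: 3
  item 3: 5 − 3 = 2
  item 4: 0
  item 5: 5
  item 6: 5
  item 7: 5 − 0 = 5
  item 8: 2
  item 9: 5
Sum = 0 + 3 + 2 + 0 + 5 + 5 + 5 + 2 + 5 = 27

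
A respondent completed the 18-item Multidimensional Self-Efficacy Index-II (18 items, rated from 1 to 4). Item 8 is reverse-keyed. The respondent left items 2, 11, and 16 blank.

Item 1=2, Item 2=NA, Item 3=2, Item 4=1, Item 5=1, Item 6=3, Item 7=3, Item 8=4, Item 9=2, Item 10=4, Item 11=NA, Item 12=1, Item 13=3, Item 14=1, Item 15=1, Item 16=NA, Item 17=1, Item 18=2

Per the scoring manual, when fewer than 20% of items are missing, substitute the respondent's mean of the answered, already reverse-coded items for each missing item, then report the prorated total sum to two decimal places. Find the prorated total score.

Reverse-coded (reversed = (1+4) − raw = 5 − raw):
  item 8: 5 − 4 = 1
Completed scored items (15 of 18): 2, 2, 1, 1, 3, 3, 1, 2, 4, 1, 3, 1, 1, 1, 2; sum = 28.
Person mean = 28 / 15 ≈ 1.8667
Prorated total = (28 / 15) × 18 = 33.60 (to 2 dp)

33.60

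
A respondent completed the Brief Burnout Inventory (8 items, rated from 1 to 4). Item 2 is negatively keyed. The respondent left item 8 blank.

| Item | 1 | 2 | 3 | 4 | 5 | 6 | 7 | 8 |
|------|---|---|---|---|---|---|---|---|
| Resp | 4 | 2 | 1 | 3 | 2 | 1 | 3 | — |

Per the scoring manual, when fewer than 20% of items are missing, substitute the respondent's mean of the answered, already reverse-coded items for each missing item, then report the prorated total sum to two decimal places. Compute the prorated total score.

Reverse-coded (on a 1–4 scale, reversed = 5 − raw):
  item 2: 5 − 2 = 3
Completed scored items (7 of 8): 4, 3, 1, 3, 2, 1, 3; sum = 17.
Person mean = 17 / 7 ≈ 2.4286
Prorated total = (17 / 7) × 8 = 19.43 (to 2 dp)

19.43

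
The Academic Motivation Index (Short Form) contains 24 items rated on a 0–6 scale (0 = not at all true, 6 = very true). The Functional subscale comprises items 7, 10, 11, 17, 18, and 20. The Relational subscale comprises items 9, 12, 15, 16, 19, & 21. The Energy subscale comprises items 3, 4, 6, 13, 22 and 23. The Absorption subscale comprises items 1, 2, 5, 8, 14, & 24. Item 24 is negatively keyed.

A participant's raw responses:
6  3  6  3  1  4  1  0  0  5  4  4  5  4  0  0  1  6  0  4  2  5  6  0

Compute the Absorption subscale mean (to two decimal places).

3.33

Absorption items: 1, 2, 5, 8, 14, 24.
Of these, item 24 is negatively keyed; reversed = (0+6) − raw = 6 − raw.
  item 1: 6
  item 2: 3
  item 5: 1
  item 8: 0
  item 14: 4
  item 24: 6 − 0 = 6
Sum = 6 + 3 + 1 + 0 + 4 + 6 = 20
Mean = 20 / 6 = 3.33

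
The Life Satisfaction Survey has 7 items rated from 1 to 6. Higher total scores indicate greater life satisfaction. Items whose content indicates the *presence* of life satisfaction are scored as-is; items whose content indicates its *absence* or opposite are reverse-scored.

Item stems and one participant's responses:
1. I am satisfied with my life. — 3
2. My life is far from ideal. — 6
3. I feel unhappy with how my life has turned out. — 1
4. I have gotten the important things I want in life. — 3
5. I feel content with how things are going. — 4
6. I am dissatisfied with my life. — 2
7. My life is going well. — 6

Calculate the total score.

Items 2, 3, 6 describe the absence/opposite of life satisfaction → reverse-score.
reverse-coded value = 7 − response.
  item 1: 3
  item 2: 7 − 6 = 1
  item 3: 7 − 1 = 6
  item 4: 3
  item 5: 4
  item 6: 7 − 2 = 5
  item 7: 6
Total = 3 + 1 + 6 + 3 + 4 + 5 + 6 = 28

28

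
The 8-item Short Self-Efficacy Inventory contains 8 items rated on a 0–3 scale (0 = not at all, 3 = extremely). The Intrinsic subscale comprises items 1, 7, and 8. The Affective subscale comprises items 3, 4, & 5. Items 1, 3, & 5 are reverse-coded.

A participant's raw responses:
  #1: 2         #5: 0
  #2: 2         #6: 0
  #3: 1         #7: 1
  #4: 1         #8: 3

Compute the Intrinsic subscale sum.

5

Intrinsic items: 1, 7, 8.
Of these, item 1 is reverse-coded; on a 0–3 scale, reversed = 3 − raw.
  item 1: 3 − 2 = 1
  item 7: 1
  item 8: 3
Sum = 1 + 1 + 3 = 5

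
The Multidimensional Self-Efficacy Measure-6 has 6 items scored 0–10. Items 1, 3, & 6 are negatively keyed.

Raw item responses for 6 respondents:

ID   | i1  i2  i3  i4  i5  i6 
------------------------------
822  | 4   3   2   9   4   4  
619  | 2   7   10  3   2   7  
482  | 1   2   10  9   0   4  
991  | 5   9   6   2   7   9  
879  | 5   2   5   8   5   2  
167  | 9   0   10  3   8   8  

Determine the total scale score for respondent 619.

Respondent 619 raw: 2, 7, 10, 3, 2, 7.
Reverse-coded (reversed = (0+10) − raw = 10 − raw):
  item 1: 10 − 2 = 8
  item 2: 7
  item 3: 10 − 10 = 0
  item 4: 3
  item 5: 2
  item 6: 10 − 7 = 3
Sum = 8 + 7 + 0 + 3 + 2 + 3 = 23

23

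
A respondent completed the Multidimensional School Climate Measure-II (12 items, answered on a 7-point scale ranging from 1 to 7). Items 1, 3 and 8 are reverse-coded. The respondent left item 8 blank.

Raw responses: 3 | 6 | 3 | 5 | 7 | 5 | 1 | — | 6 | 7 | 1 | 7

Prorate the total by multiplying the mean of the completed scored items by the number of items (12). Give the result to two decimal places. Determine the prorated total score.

60.00

Reverse-coded (reversed = (1+7) − raw = 8 − raw):
  item 1: 8 − 3 = 5
  item 3: 8 − 3 = 5
Completed scored items (11 of 12): 5, 6, 5, 5, 7, 5, 1, 6, 7, 1, 7; sum = 55.
Person mean = 55 / 11 ≈ 5.0000
Prorated total = (55 / 11) × 12 = 60.00 (to 2 dp)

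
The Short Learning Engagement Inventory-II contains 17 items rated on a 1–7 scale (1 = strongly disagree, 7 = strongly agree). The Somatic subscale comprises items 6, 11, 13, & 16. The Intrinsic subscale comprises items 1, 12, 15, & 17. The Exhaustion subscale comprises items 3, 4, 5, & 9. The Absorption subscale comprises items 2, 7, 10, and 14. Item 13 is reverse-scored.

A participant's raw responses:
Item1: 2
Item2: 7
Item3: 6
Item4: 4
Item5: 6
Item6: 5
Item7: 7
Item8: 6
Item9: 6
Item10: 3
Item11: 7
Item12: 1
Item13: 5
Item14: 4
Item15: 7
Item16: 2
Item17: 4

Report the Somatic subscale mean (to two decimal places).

4.25

Somatic items: 6, 11, 13, 16.
Of these, item 13 is reverse-scored; on a 1–7 scale, reversed = 8 − raw.
  item 6: 5
  item 11: 7
  item 13: 8 − 5 = 3
  item 16: 2
Sum = 5 + 7 + 3 + 2 = 17
Mean = 17 / 4 = 4.25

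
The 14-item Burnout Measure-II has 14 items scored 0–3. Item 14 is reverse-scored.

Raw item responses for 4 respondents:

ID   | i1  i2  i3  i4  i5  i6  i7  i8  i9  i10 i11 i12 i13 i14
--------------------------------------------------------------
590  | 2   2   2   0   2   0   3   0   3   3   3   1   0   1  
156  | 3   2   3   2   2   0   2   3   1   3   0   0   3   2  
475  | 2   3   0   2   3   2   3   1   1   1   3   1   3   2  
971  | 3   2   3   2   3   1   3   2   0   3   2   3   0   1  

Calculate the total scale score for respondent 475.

26

Respondent 475 raw: 2, 3, 0, 2, 3, 2, 3, 1, 1, 1, 3, 1, 3, 2.
Reverse-coded (on a 0–3 scale, reversed = 3 − raw):
  item 1: 2
  item 2: 3
  item 3: 0
  item 4: 2
  item 5: 3
  item 6: 2
  item 7: 3
  item 8: 1
  item 9: 1
  item 10: 1
  item 11: 3
  item 12: 1
  item 13: 3
  item 14: 3 − 2 = 1
Sum = 2 + 3 + 0 + 2 + 3 + 2 + 3 + 1 + 1 + 1 + 3 + 1 + 3 + 1 = 26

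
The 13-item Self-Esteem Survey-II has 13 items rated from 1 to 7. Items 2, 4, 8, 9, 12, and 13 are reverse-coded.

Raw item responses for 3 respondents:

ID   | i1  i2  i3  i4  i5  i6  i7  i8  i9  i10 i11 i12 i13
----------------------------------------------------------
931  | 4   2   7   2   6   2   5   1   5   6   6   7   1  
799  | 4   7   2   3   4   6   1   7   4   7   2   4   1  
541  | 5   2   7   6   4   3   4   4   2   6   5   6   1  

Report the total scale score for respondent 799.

48

Respondent 799 raw: 4, 7, 2, 3, 4, 6, 1, 7, 4, 7, 2, 4, 1.
Reverse-coded (reverse-coded value = 8 − response):
  item 1: 4
  item 2: 8 − 7 = 1
  item 3: 2
  item 4: 8 − 3 = 5
  item 5: 4
  item 6: 6
  item 7: 1
  item 8: 8 − 7 = 1
  item 9: 8 − 4 = 4
  item 10: 7
  item 11: 2
  item 12: 8 − 4 = 4
  item 13: 8 − 1 = 7
Sum = 4 + 1 + 2 + 5 + 4 + 6 + 1 + 1 + 4 + 7 + 2 + 4 + 7 = 48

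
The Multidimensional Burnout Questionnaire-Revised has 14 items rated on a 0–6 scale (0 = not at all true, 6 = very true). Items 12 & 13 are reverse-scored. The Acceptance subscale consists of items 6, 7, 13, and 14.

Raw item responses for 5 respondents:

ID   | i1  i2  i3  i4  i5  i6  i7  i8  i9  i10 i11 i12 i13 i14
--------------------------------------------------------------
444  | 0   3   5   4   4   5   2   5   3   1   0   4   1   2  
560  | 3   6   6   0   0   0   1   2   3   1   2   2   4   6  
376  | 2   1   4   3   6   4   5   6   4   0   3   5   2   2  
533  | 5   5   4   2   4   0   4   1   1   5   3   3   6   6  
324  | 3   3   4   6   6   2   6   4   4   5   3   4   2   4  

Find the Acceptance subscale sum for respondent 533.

Respondent 533 raw: 5, 5, 4, 2, 4, 0, 4, 1, 1, 5, 3, 3, 6, 6.
Acceptance items: 6, 7, 13, 14.
Reverse-coded (reversed = (0+6) − raw = 6 − raw):
  item 6: 0
  item 7: 4
  item 13: 6 − 6 = 0
  item 14: 6
Sum = 0 + 4 + 0 + 6 = 10

10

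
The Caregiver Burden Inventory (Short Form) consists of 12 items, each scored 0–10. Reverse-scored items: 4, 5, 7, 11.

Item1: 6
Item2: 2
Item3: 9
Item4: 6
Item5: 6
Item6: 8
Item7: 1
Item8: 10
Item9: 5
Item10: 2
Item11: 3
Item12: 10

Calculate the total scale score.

76

Reversing items 4, 5, 7, and 11 with 10 − raw:
Total = 6 + 2 + 9 + (10−6) + (10−6) + 8 + (10−1) + 10 + 5 + 2 + (10−3) + 10
      = 6 + 2 + 9 + 4 + 4 + 8 + 9 + 10 + 5 + 2 + 7 + 10 = 76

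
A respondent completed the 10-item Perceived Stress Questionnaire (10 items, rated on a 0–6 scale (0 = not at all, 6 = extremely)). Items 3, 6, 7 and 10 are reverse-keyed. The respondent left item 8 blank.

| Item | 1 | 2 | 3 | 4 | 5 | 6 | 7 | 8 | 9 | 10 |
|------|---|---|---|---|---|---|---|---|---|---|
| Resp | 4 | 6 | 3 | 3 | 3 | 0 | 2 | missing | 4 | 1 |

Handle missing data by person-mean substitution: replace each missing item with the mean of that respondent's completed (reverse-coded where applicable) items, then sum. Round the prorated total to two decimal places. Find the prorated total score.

Reverse-coded (on a 0–6 scale, reversed = 6 − raw):
  item 3: 6 − 3 = 3
  item 6: 6 − 0 = 6
  item 7: 6 − 2 = 4
  item 10: 6 − 1 = 5
Completed scored items (9 of 10): 4, 6, 3, 3, 3, 6, 4, 4, 5; sum = 38.
Person mean = 38 / 9 ≈ 4.2222
Prorated total = (38 / 9) × 10 = 42.22 (to 2 dp)

42.22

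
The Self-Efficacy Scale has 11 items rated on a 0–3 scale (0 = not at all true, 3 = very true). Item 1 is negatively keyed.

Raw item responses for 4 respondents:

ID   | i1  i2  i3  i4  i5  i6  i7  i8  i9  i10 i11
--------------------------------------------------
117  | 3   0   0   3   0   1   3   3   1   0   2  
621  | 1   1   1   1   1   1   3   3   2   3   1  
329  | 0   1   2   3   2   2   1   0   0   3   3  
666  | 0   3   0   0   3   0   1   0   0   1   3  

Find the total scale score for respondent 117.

13

Respondent 117 raw: 3, 0, 0, 3, 0, 1, 3, 3, 1, 0, 2.
Reverse-coded (on a 0–3 scale, reversed = 3 − raw):
  item 1: 3 − 3 = 0
  item 2: 0
  item 3: 0
  item 4: 3
  item 5: 0
  item 6: 1
  item 7: 3
  item 8: 3
  item 9: 1
  item 10: 0
  item 11: 2
Sum = 0 + 0 + 0 + 3 + 0 + 1 + 3 + 3 + 1 + 0 + 2 = 13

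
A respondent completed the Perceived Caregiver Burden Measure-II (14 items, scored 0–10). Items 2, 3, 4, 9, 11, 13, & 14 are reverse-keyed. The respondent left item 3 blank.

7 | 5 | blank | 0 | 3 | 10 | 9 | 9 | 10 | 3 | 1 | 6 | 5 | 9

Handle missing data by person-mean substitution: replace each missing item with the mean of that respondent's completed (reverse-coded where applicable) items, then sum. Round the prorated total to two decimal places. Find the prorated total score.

82.92

Reverse-coded (on a 0–10 scale, reversed = 10 − raw):
  item 2: 10 − 5 = 5
  item 4: 10 − 0 = 10
  item 9: 10 − 10 = 0
  item 11: 10 − 1 = 9
  item 13: 10 − 5 = 5
  item 14: 10 − 9 = 1
Completed scored items (13 of 14): 7, 5, 10, 3, 10, 9, 9, 0, 3, 9, 6, 5, 1; sum = 77.
Person mean = 77 / 13 ≈ 5.9231
Prorated total = (77 / 13) × 14 = 82.92 (to 2 dp)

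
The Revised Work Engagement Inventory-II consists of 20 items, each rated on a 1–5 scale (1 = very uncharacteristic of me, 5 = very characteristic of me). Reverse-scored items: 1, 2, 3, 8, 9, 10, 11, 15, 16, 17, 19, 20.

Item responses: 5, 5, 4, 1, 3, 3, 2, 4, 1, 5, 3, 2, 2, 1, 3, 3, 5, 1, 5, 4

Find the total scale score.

40

Reverse-scored items use 6 − raw:
  item 1: 6 − 5 = 1
  item 2: 6 − 5 = 1
  item 3: 6 − 4 = 2
  item 8: 6 − 4 = 2
  item 9: 6 − 1 = 5
  item 10: 6 − 5 = 1
  item 11: 6 − 3 = 3
  item 15: 6 − 3 = 3
  item 16: 6 − 3 = 3
  item 17: 6 − 5 = 1
  item 19: 6 − 5 = 1
  item 20: 6 − 4 = 2
Scored responses: 1, 1, 2, 1, 3, 3, 2, 2, 5, 1, 3, 2, 2, 1, 3, 3, 1, 1, 1, 2
Total = 1 + 1 + 2 + 1 + 3 + 3 + 2 + 2 + 5 + 1 + 3 + 2 + 2 + 1 + 3 + 3 + 1 + 1 + 1 + 2 = 40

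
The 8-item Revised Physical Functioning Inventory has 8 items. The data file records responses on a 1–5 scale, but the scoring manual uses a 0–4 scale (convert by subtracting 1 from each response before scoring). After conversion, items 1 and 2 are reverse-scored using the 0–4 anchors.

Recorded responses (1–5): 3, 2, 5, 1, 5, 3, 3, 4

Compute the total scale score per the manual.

20

Convert to 0–4: 2, 1, 4, 0, 4, 2, 2, 3
Reverse-coded (on a 0–4 scale, reversed = 4 − raw):
  item 1: 4 − 2 = 2
  item 2: 4 − 1 = 3
Scored: 2, 3, 4, 0, 4, 2, 2, 3
Total = 20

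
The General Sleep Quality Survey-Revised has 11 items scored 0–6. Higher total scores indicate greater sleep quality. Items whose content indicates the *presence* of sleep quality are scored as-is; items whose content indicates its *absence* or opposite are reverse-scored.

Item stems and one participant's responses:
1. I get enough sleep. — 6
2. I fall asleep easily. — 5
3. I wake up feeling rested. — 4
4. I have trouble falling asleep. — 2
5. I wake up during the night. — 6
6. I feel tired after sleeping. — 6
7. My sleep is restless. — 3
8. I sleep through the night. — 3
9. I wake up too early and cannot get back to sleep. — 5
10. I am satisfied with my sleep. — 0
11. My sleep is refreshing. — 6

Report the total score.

32

Items 4, 5, 6, 7, 9 describe the absence/opposite of sleep quality → reverse-score.
reversed = (0+6) − raw = 6 − raw.
  item 1: 6
  item 2: 5
  item 3: 4
  item 4: 6 − 2 = 4
  item 5: 6 − 6 = 0
  item 6: 6 − 6 = 0
  item 7: 6 − 3 = 3
  item 8: 3
  item 9: 6 − 5 = 1
  item 10: 0
  item 11: 6
Total = 6 + 5 + 4 + 4 + 0 + 0 + 3 + 3 + 1 + 0 + 6 = 32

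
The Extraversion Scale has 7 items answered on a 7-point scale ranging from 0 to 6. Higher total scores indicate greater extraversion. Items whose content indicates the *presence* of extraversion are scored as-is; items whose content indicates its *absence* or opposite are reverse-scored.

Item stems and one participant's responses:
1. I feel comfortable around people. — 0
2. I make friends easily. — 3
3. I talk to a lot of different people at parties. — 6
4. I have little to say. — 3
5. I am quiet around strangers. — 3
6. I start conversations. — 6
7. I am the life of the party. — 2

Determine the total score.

23

Items 4, 5 describe the absence/opposite of extraversion → reverse-score.
on a 0–6 scale, reversed = 6 − raw.
  item 1: 0
  item 2: 3
  item 3: 6
  item 4: 6 − 3 = 3
  item 5: 6 − 3 = 3
  item 6: 6
  item 7: 2
Total = 0 + 3 + 6 + 3 + 3 + 6 + 2 = 23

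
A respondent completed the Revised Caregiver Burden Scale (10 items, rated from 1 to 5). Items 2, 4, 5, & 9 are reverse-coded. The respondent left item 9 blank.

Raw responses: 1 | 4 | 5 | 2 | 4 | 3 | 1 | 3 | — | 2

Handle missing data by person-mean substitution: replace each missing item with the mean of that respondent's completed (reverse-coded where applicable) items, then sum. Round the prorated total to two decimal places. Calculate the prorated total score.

Reverse-coded (reverse-coded value = 6 − response):
  item 2: 6 − 4 = 2
  item 4: 6 − 2 = 4
  item 5: 6 − 4 = 2
Completed scored items (9 of 10): 1, 2, 5, 4, 2, 3, 1, 3, 2; sum = 23.
Person mean = 23 / 9 ≈ 2.5556
Prorated total = (23 / 9) × 10 = 25.56 (to 2 dp)

25.56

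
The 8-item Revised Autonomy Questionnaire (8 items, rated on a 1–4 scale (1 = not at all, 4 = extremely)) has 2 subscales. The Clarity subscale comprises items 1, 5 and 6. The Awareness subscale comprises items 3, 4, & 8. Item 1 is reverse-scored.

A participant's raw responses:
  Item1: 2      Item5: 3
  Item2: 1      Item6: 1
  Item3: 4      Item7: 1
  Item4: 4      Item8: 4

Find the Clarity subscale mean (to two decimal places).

Clarity items: 1, 5, 6.
Of these, item 1 is reverse-scored; reverse-coded value = 5 − response.
  item 1: 5 − 2 = 3
  item 5: 3
  item 6: 1
Sum = 3 + 3 + 1 = 7
Mean = 7 / 3 = 2.33

2.33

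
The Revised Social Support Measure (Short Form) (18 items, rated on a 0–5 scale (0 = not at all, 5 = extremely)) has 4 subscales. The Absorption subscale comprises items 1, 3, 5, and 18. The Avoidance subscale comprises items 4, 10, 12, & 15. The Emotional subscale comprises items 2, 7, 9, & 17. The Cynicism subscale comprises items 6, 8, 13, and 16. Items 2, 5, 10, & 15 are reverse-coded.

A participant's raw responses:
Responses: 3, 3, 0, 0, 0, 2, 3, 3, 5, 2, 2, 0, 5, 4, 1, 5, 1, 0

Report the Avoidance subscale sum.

Avoidance items: 4, 10, 12, 15.
Of these, items 10 and 15 are reverse-coded; reversed = (0+5) − raw = 5 − raw.
  item 4: 0
  item 10: 5 − 2 = 3
  item 12: 0
  item 15: 5 − 1 = 4
Sum = 0 + 3 + 0 + 4 = 7

7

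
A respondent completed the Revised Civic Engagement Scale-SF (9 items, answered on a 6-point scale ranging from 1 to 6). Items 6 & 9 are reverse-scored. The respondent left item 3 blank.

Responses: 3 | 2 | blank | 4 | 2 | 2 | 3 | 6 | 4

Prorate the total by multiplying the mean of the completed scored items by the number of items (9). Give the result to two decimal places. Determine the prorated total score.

Reverse-coded (on a 1–6 scale, reversed = 7 − raw):
  item 6: 7 − 2 = 5
  item 9: 7 − 4 = 3
Completed scored items (8 of 9): 3, 2, 4, 2, 5, 3, 6, 3; sum = 28.
Person mean = 28 / 8 ≈ 3.5000
Prorated total = (28 / 8) × 9 = 31.50 (to 2 dp)

31.50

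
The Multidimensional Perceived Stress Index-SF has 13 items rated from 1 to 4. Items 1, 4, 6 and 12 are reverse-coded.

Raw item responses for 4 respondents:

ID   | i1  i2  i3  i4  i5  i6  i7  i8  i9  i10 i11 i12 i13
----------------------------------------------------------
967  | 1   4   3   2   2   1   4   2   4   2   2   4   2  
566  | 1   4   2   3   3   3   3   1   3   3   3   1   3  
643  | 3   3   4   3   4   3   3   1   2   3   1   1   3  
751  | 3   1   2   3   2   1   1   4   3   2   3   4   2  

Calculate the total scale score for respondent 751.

29

Respondent 751 raw: 3, 1, 2, 3, 2, 1, 1, 4, 3, 2, 3, 4, 2.
Reverse-coded (reverse-coded value = 5 − response):
  item 1: 5 − 3 = 2
  item 2: 1
  item 3: 2
  item 4: 5 − 3 = 2
  item 5: 2
  item 6: 5 − 1 = 4
  item 7: 1
  item 8: 4
  item 9: 3
  item 10: 2
  item 11: 3
  item 12: 5 − 4 = 1
  item 13: 2
Sum = 2 + 1 + 2 + 2 + 2 + 4 + 1 + 4 + 3 + 2 + 3 + 1 + 2 = 29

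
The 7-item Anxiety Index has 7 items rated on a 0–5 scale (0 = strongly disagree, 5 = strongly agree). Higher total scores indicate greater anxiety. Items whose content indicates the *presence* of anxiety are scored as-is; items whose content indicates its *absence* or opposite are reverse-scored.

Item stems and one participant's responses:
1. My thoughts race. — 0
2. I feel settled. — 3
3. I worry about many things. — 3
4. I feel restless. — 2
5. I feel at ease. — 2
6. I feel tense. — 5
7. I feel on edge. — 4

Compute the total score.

Items 2, 5 describe the absence/opposite of anxiety → reverse-score.
on a 0–5 scale, reversed = 5 − raw.
  item 1: 0
  item 2: 5 − 3 = 2
  item 3: 3
  item 4: 2
  item 5: 5 − 2 = 3
  item 6: 5
  item 7: 4
Total = 0 + 2 + 3 + 2 + 3 + 5 + 4 = 19

19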